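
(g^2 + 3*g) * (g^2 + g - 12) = g^4 + 4*g^3 - 9*g^2 - 36*g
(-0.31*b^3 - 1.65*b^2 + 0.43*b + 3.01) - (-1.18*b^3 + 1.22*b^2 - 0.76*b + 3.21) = 0.87*b^3 - 2.87*b^2 + 1.19*b - 0.2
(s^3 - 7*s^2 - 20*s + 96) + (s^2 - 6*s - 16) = s^3 - 6*s^2 - 26*s + 80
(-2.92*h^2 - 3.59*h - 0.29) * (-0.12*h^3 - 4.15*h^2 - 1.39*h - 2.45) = 0.3504*h^5 + 12.5488*h^4 + 18.9921*h^3 + 13.3476*h^2 + 9.1986*h + 0.7105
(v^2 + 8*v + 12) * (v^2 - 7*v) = v^4 + v^3 - 44*v^2 - 84*v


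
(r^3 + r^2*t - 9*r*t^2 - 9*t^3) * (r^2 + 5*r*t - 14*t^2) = r^5 + 6*r^4*t - 18*r^3*t^2 - 68*r^2*t^3 + 81*r*t^4 + 126*t^5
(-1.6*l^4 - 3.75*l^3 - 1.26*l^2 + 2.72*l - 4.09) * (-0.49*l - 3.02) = 0.784*l^5 + 6.6695*l^4 + 11.9424*l^3 + 2.4724*l^2 - 6.2103*l + 12.3518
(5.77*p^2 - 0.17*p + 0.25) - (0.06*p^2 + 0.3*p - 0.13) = 5.71*p^2 - 0.47*p + 0.38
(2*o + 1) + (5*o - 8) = 7*o - 7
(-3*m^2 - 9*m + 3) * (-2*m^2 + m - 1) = 6*m^4 + 15*m^3 - 12*m^2 + 12*m - 3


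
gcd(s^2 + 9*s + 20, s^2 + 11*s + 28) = s + 4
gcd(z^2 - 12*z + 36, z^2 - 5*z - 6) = z - 6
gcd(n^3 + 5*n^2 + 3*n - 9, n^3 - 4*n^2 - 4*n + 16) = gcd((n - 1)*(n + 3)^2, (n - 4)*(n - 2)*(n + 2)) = 1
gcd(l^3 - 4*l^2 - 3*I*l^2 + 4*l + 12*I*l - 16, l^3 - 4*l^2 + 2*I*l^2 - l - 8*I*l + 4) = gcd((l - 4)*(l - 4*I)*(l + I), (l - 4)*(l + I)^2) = l^2 + l*(-4 + I) - 4*I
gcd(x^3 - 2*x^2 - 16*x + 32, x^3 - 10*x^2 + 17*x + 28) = x - 4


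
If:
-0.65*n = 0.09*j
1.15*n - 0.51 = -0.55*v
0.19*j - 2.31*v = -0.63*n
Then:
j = -3.78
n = 0.52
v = -0.17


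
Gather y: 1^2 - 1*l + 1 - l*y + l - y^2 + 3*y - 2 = -y^2 + y*(3 - l)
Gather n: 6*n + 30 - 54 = 6*n - 24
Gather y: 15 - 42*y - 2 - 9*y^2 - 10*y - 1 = -9*y^2 - 52*y + 12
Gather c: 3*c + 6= 3*c + 6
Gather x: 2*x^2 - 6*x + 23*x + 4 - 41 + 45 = 2*x^2 + 17*x + 8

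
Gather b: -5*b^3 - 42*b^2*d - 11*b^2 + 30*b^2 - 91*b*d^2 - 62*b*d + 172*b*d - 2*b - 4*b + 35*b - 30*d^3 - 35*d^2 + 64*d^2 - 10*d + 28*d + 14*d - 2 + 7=-5*b^3 + b^2*(19 - 42*d) + b*(-91*d^2 + 110*d + 29) - 30*d^3 + 29*d^2 + 32*d + 5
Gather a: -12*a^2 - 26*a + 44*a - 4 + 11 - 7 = -12*a^2 + 18*a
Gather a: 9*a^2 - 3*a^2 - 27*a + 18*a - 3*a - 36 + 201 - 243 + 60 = 6*a^2 - 12*a - 18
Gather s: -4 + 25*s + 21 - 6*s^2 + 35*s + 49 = -6*s^2 + 60*s + 66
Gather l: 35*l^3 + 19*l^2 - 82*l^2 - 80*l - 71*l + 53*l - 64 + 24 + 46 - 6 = 35*l^3 - 63*l^2 - 98*l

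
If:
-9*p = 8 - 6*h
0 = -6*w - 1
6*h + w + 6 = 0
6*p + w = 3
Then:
No Solution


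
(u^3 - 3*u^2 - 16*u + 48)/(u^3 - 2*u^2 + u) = (u^3 - 3*u^2 - 16*u + 48)/(u*(u^2 - 2*u + 1))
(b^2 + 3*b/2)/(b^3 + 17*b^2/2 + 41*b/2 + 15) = b/(b^2 + 7*b + 10)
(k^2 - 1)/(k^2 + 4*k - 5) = (k + 1)/(k + 5)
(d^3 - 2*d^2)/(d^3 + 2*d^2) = (d - 2)/(d + 2)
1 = 1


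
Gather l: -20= -20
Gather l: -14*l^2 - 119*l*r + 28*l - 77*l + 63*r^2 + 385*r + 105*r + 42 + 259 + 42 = -14*l^2 + l*(-119*r - 49) + 63*r^2 + 490*r + 343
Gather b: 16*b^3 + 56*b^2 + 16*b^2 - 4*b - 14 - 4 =16*b^3 + 72*b^2 - 4*b - 18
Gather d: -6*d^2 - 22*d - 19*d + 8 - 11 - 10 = -6*d^2 - 41*d - 13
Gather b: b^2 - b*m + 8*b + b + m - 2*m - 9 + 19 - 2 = b^2 + b*(9 - m) - m + 8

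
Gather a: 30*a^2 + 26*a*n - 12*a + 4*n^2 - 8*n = 30*a^2 + a*(26*n - 12) + 4*n^2 - 8*n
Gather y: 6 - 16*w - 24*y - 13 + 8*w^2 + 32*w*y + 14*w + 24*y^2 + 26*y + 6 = 8*w^2 - 2*w + 24*y^2 + y*(32*w + 2) - 1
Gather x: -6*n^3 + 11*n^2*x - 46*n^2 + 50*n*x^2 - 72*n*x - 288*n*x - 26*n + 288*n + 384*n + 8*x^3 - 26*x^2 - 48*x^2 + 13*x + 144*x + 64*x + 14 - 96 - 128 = -6*n^3 - 46*n^2 + 646*n + 8*x^3 + x^2*(50*n - 74) + x*(11*n^2 - 360*n + 221) - 210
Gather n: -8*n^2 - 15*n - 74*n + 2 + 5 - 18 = -8*n^2 - 89*n - 11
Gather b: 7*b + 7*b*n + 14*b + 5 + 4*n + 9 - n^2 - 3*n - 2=b*(7*n + 21) - n^2 + n + 12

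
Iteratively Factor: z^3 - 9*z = (z)*(z^2 - 9) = z*(z + 3)*(z - 3)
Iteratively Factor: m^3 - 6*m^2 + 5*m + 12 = (m + 1)*(m^2 - 7*m + 12) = (m - 3)*(m + 1)*(m - 4)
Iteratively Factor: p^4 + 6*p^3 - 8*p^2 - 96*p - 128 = (p - 4)*(p^3 + 10*p^2 + 32*p + 32) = (p - 4)*(p + 4)*(p^2 + 6*p + 8) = (p - 4)*(p + 4)^2*(p + 2)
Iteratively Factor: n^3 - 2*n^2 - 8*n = (n)*(n^2 - 2*n - 8) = n*(n + 2)*(n - 4)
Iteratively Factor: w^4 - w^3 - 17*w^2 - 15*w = (w)*(w^3 - w^2 - 17*w - 15) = w*(w - 5)*(w^2 + 4*w + 3) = w*(w - 5)*(w + 1)*(w + 3)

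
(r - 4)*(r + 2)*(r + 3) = r^3 + r^2 - 14*r - 24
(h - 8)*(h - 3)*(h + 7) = h^3 - 4*h^2 - 53*h + 168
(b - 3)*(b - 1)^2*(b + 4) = b^4 - b^3 - 13*b^2 + 25*b - 12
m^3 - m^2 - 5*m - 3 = (m - 3)*(m + 1)^2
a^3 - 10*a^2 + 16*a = a*(a - 8)*(a - 2)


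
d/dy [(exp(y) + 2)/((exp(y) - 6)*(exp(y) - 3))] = (-exp(2*y) - 4*exp(y) + 36)*exp(y)/(exp(4*y) - 18*exp(3*y) + 117*exp(2*y) - 324*exp(y) + 324)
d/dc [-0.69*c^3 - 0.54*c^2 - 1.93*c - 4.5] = -2.07*c^2 - 1.08*c - 1.93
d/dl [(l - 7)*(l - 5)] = 2*l - 12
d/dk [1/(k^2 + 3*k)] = (-2*k - 3)/(k^2*(k + 3)^2)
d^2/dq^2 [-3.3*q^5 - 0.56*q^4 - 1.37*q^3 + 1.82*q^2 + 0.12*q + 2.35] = -66.0*q^3 - 6.72*q^2 - 8.22*q + 3.64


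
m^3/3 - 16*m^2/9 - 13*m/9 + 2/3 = (m/3 + 1/3)*(m - 6)*(m - 1/3)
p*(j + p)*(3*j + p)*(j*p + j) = 3*j^3*p^2 + 3*j^3*p + 4*j^2*p^3 + 4*j^2*p^2 + j*p^4 + j*p^3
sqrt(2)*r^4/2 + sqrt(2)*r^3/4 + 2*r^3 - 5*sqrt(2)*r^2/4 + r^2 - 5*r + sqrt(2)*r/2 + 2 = (r - 1)*(r - 1/2)*(r + 2*sqrt(2))*(sqrt(2)*r/2 + sqrt(2))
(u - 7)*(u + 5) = u^2 - 2*u - 35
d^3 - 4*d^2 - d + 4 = (d - 4)*(d - 1)*(d + 1)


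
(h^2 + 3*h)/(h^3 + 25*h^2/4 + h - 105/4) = 4*h/(4*h^2 + 13*h - 35)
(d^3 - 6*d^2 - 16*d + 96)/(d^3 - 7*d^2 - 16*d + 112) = (d - 6)/(d - 7)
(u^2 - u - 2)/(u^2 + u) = (u - 2)/u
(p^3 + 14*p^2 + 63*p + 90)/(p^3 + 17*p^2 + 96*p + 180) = (p + 3)/(p + 6)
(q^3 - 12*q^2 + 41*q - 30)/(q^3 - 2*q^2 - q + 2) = (q^2 - 11*q + 30)/(q^2 - q - 2)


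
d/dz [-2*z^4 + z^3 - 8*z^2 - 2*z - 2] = -8*z^3 + 3*z^2 - 16*z - 2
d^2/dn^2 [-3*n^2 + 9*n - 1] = -6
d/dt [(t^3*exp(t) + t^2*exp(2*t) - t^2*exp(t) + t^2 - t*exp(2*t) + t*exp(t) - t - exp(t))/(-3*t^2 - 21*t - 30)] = ((2*t + 7)*(t^3*exp(t) + t^2*exp(2*t) - t^2*exp(t) + t^2 - t*exp(2*t) + t*exp(t) - t - exp(t)) + (t^2 + 7*t + 10)*(-t^3*exp(t) - 2*t^2*exp(2*t) - 2*t^2*exp(t) + t*exp(t) - 2*t + exp(2*t) + 1))/(3*(t^2 + 7*t + 10)^2)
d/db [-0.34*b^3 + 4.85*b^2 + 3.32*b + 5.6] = -1.02*b^2 + 9.7*b + 3.32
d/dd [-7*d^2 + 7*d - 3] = 7 - 14*d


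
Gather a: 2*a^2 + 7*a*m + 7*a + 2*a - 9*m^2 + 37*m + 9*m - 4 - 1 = 2*a^2 + a*(7*m + 9) - 9*m^2 + 46*m - 5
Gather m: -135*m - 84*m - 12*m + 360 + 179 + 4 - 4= 539 - 231*m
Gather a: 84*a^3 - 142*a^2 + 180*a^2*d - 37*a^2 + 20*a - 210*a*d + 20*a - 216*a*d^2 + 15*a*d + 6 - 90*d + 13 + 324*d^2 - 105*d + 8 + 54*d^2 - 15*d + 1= 84*a^3 + a^2*(180*d - 179) + a*(-216*d^2 - 195*d + 40) + 378*d^2 - 210*d + 28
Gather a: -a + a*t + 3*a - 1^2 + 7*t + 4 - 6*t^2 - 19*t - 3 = a*(t + 2) - 6*t^2 - 12*t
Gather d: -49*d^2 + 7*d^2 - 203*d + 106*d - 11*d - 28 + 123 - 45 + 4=-42*d^2 - 108*d + 54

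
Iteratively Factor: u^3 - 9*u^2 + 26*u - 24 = (u - 2)*(u^2 - 7*u + 12) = (u - 3)*(u - 2)*(u - 4)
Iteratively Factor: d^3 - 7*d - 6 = (d + 1)*(d^2 - d - 6) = (d + 1)*(d + 2)*(d - 3)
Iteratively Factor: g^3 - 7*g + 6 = (g - 2)*(g^2 + 2*g - 3) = (g - 2)*(g - 1)*(g + 3)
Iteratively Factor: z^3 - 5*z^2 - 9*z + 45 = (z - 3)*(z^2 - 2*z - 15) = (z - 3)*(z + 3)*(z - 5)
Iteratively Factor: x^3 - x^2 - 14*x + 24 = (x - 2)*(x^2 + x - 12) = (x - 2)*(x + 4)*(x - 3)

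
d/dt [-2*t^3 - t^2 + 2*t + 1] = -6*t^2 - 2*t + 2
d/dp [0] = 0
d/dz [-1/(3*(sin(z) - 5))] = cos(z)/(3*(sin(z) - 5)^2)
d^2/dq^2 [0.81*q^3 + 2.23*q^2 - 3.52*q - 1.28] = 4.86*q + 4.46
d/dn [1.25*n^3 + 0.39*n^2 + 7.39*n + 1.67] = 3.75*n^2 + 0.78*n + 7.39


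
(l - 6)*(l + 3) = l^2 - 3*l - 18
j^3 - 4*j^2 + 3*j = j*(j - 3)*(j - 1)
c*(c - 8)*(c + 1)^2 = c^4 - 6*c^3 - 15*c^2 - 8*c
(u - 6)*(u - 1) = u^2 - 7*u + 6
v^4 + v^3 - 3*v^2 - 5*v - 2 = (v - 2)*(v + 1)^3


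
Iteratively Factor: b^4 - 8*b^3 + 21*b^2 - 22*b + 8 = (b - 4)*(b^3 - 4*b^2 + 5*b - 2) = (b - 4)*(b - 1)*(b^2 - 3*b + 2) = (b - 4)*(b - 1)^2*(b - 2)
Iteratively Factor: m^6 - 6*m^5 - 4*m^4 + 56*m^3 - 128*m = (m + 2)*(m^5 - 8*m^4 + 12*m^3 + 32*m^2 - 64*m) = (m - 2)*(m + 2)*(m^4 - 6*m^3 + 32*m) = m*(m - 2)*(m + 2)*(m^3 - 6*m^2 + 32) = m*(m - 4)*(m - 2)*(m + 2)*(m^2 - 2*m - 8) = m*(m - 4)^2*(m - 2)*(m + 2)*(m + 2)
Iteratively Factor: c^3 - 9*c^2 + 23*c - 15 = (c - 5)*(c^2 - 4*c + 3) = (c - 5)*(c - 3)*(c - 1)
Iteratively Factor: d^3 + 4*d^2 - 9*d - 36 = (d + 3)*(d^2 + d - 12) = (d + 3)*(d + 4)*(d - 3)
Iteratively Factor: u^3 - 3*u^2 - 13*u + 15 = (u - 1)*(u^2 - 2*u - 15) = (u - 5)*(u - 1)*(u + 3)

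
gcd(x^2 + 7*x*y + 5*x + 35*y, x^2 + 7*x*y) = x + 7*y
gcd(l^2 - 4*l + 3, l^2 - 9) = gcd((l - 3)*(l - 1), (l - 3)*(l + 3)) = l - 3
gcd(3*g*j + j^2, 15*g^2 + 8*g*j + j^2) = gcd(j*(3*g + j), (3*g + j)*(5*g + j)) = 3*g + j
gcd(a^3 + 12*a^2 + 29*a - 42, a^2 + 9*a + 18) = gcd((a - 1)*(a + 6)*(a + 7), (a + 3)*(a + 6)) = a + 6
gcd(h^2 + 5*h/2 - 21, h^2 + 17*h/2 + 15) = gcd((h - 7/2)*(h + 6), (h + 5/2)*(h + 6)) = h + 6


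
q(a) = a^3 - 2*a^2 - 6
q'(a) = 3*a^2 - 4*a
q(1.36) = -7.18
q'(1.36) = 0.11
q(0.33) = -6.18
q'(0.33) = -0.99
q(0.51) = -6.39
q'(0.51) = -1.26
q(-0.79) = -7.74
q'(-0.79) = 5.03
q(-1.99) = -21.80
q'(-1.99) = 19.84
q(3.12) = 4.90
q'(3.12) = 16.72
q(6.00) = 138.00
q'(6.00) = 84.00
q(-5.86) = -275.91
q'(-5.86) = 126.46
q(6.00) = 138.00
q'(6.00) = 84.00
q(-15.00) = -3831.00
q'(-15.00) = 735.00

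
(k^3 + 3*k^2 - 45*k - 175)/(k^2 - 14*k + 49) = (k^2 + 10*k + 25)/(k - 7)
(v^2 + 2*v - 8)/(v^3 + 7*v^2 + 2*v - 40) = 1/(v + 5)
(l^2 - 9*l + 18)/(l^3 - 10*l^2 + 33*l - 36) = (l - 6)/(l^2 - 7*l + 12)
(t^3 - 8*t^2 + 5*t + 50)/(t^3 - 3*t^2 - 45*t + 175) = (t + 2)/(t + 7)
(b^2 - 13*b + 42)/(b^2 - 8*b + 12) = (b - 7)/(b - 2)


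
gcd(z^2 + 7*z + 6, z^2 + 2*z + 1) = z + 1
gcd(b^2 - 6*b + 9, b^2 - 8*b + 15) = b - 3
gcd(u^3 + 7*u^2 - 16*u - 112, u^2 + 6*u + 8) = u + 4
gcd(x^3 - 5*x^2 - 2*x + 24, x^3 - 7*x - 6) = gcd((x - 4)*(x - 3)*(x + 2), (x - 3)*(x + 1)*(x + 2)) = x^2 - x - 6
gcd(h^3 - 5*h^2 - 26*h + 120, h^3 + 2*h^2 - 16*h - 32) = h - 4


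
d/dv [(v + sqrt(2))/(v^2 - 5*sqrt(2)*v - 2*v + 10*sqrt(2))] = (v^2 - 5*sqrt(2)*v - 2*v + (v + sqrt(2))*(-2*v + 2 + 5*sqrt(2)) + 10*sqrt(2))/(v^2 - 5*sqrt(2)*v - 2*v + 10*sqrt(2))^2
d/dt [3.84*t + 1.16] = 3.84000000000000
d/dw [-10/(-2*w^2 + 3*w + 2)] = 10*(3 - 4*w)/(-2*w^2 + 3*w + 2)^2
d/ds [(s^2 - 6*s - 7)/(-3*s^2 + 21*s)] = 1/(3*s^2)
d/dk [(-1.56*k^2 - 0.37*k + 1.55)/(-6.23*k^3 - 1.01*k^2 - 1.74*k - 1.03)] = (-9.7188*k^4 - 4.6102*k^3 + 31.3102*k^2 + 6.3446*k + 3.0781)/(38.8129*k^6 + 12.5846*k^5 + 22.7005*k^4 + 16.3486*k^3 + 5.1082*k^2 + 3.5844*k + 1.0609)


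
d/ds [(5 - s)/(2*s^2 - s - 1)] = (-2*s^2 + s + (s - 5)*(4*s - 1) + 1)/(-2*s^2 + s + 1)^2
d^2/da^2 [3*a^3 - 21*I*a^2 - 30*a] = 18*a - 42*I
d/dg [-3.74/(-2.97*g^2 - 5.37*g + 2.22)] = (-22.2156*g - 20.0838)/(2.97*g^2 + 5.37*g - 2.22)^2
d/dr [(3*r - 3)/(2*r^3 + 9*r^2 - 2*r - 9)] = 3*(-4*r - 11)/(4*r^4 + 44*r^3 + 157*r^2 + 198*r + 81)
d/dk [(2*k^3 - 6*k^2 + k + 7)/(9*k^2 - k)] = (18*k^4 - 4*k^3 - 3*k^2 - 126*k + 7)/(k^2*(81*k^2 - 18*k + 1))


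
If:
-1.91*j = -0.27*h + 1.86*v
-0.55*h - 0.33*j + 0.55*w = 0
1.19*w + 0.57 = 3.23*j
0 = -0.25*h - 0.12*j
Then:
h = -0.09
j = 0.18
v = -0.20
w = 0.02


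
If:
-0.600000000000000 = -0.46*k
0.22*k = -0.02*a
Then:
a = -14.35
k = 1.30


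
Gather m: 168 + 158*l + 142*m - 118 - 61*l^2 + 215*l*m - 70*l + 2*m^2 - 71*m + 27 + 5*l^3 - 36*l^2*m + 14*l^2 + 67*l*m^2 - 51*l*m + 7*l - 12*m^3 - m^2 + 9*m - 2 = 5*l^3 - 47*l^2 + 95*l - 12*m^3 + m^2*(67*l + 1) + m*(-36*l^2 + 164*l + 80) + 75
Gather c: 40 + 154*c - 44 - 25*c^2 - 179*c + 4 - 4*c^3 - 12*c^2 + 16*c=-4*c^3 - 37*c^2 - 9*c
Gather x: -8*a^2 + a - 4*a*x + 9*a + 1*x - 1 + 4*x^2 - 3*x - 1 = -8*a^2 + 10*a + 4*x^2 + x*(-4*a - 2) - 2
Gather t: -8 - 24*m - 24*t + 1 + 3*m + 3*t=-21*m - 21*t - 7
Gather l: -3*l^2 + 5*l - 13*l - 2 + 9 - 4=-3*l^2 - 8*l + 3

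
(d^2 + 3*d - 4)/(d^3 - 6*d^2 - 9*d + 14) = (d + 4)/(d^2 - 5*d - 14)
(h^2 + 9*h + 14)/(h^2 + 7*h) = (h + 2)/h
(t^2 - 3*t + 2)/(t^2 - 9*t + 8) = (t - 2)/(t - 8)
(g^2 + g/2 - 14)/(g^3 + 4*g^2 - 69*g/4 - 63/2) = 2*(g + 4)/(2*g^2 + 15*g + 18)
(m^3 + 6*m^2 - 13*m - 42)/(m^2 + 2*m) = m + 4 - 21/m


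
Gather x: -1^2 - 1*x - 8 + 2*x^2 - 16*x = 2*x^2 - 17*x - 9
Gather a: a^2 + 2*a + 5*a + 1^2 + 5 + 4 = a^2 + 7*a + 10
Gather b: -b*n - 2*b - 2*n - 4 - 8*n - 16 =b*(-n - 2) - 10*n - 20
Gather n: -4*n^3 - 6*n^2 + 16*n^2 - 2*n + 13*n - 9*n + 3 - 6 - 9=-4*n^3 + 10*n^2 + 2*n - 12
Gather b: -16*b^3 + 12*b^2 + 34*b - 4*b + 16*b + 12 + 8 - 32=-16*b^3 + 12*b^2 + 46*b - 12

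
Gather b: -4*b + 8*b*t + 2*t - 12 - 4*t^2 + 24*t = b*(8*t - 4) - 4*t^2 + 26*t - 12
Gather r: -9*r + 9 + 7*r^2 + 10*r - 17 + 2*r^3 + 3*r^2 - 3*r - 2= 2*r^3 + 10*r^2 - 2*r - 10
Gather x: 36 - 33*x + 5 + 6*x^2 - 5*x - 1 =6*x^2 - 38*x + 40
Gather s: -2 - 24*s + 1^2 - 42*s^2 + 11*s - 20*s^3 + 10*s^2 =-20*s^3 - 32*s^2 - 13*s - 1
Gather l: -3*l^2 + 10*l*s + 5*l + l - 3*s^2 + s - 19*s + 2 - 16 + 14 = -3*l^2 + l*(10*s + 6) - 3*s^2 - 18*s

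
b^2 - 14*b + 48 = (b - 8)*(b - 6)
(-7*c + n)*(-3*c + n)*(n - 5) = 21*c^2*n - 105*c^2 - 10*c*n^2 + 50*c*n + n^3 - 5*n^2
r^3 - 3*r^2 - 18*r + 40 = (r - 5)*(r - 2)*(r + 4)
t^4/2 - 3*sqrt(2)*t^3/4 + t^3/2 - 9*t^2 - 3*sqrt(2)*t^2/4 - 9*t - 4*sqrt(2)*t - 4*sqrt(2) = (t/2 + 1/2)*(t - 4*sqrt(2))*(t + sqrt(2)/2)*(t + 2*sqrt(2))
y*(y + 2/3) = y^2 + 2*y/3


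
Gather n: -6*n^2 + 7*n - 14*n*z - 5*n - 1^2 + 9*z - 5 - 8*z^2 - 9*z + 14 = -6*n^2 + n*(2 - 14*z) - 8*z^2 + 8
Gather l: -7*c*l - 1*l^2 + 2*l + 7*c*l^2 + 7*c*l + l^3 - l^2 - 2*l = l^3 + l^2*(7*c - 2)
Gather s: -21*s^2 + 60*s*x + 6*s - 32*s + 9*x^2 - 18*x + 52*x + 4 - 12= -21*s^2 + s*(60*x - 26) + 9*x^2 + 34*x - 8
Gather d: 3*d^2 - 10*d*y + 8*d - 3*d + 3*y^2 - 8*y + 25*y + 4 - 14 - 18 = 3*d^2 + d*(5 - 10*y) + 3*y^2 + 17*y - 28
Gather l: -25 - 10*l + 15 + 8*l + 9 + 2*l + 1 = 0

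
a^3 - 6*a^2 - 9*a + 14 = (a - 7)*(a - 1)*(a + 2)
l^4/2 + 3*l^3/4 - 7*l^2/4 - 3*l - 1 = (l/2 + 1)*(l - 2)*(l + 1/2)*(l + 1)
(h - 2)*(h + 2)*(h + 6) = h^3 + 6*h^2 - 4*h - 24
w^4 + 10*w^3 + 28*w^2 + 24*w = w*(w + 2)^2*(w + 6)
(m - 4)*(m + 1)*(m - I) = m^3 - 3*m^2 - I*m^2 - 4*m + 3*I*m + 4*I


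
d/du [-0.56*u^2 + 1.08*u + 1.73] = 1.08 - 1.12*u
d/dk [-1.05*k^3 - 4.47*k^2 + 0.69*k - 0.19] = -3.15*k^2 - 8.94*k + 0.69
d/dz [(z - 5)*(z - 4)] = 2*z - 9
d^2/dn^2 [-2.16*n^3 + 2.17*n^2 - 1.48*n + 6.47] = 4.34 - 12.96*n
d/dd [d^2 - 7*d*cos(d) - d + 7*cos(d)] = 7*d*sin(d) + 2*d - 7*sqrt(2)*sin(d + pi/4) - 1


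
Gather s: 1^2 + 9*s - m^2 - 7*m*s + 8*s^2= -m^2 + 8*s^2 + s*(9 - 7*m) + 1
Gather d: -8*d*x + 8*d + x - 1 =d*(8 - 8*x) + x - 1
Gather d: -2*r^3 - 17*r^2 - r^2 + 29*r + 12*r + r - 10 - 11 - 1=-2*r^3 - 18*r^2 + 42*r - 22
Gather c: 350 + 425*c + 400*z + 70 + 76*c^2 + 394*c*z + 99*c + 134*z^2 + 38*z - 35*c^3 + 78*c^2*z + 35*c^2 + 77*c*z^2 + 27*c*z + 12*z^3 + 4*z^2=-35*c^3 + c^2*(78*z + 111) + c*(77*z^2 + 421*z + 524) + 12*z^3 + 138*z^2 + 438*z + 420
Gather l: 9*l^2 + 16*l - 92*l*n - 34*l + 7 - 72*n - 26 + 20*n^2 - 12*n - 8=9*l^2 + l*(-92*n - 18) + 20*n^2 - 84*n - 27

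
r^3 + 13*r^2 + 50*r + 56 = (r + 2)*(r + 4)*(r + 7)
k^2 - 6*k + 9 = (k - 3)^2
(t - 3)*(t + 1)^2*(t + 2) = t^4 + t^3 - 7*t^2 - 13*t - 6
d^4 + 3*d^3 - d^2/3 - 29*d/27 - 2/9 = (d - 2/3)*(d + 1/3)^2*(d + 3)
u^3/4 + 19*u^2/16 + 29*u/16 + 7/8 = (u/4 + 1/4)*(u + 7/4)*(u + 2)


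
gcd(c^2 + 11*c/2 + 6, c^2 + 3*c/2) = c + 3/2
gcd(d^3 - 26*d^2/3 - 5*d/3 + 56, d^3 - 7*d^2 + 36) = d - 3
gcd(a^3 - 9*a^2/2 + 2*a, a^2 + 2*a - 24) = a - 4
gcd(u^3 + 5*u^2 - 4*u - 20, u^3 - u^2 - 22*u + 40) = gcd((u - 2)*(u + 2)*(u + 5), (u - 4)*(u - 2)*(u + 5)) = u^2 + 3*u - 10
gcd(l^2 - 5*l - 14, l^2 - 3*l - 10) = l + 2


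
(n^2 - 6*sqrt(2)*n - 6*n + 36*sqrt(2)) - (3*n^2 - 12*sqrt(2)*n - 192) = -2*n^2 - 6*n + 6*sqrt(2)*n + 36*sqrt(2) + 192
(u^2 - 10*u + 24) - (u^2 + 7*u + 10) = 14 - 17*u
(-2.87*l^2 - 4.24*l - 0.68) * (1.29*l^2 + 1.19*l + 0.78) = -3.7023*l^4 - 8.8849*l^3 - 8.1614*l^2 - 4.1164*l - 0.5304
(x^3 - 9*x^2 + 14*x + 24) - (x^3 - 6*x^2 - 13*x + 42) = -3*x^2 + 27*x - 18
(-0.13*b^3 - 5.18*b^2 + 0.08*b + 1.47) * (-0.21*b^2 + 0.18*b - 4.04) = 0.0273*b^5 + 1.0644*b^4 - 0.424*b^3 + 20.6329*b^2 - 0.0586*b - 5.9388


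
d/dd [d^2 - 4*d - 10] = 2*d - 4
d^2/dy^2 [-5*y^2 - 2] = -10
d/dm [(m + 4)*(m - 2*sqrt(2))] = 2*m - 2*sqrt(2) + 4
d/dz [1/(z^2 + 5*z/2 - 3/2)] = 2*(-4*z - 5)/(2*z^2 + 5*z - 3)^2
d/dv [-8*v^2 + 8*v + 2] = 8 - 16*v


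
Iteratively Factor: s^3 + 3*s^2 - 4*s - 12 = (s - 2)*(s^2 + 5*s + 6) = (s - 2)*(s + 3)*(s + 2)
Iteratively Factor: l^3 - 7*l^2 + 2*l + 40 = (l + 2)*(l^2 - 9*l + 20) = (l - 4)*(l + 2)*(l - 5)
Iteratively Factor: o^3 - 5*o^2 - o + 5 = (o - 1)*(o^2 - 4*o - 5) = (o - 1)*(o + 1)*(o - 5)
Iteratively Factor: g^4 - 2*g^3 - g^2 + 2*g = (g + 1)*(g^3 - 3*g^2 + 2*g) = (g - 1)*(g + 1)*(g^2 - 2*g) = g*(g - 1)*(g + 1)*(g - 2)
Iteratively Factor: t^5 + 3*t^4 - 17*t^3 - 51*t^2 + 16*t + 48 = (t - 1)*(t^4 + 4*t^3 - 13*t^2 - 64*t - 48) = (t - 1)*(t + 3)*(t^3 + t^2 - 16*t - 16) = (t - 1)*(t + 1)*(t + 3)*(t^2 - 16) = (t - 4)*(t - 1)*(t + 1)*(t + 3)*(t + 4)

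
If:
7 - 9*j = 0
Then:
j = 7/9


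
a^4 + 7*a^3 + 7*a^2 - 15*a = a*(a - 1)*(a + 3)*(a + 5)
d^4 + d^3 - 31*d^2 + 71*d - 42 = (d - 3)*(d - 2)*(d - 1)*(d + 7)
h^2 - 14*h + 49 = (h - 7)^2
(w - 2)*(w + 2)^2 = w^3 + 2*w^2 - 4*w - 8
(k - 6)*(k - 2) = k^2 - 8*k + 12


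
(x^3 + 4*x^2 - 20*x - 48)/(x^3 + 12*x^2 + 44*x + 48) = (x - 4)/(x + 4)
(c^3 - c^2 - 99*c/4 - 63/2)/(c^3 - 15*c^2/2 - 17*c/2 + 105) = (c + 3/2)/(c - 5)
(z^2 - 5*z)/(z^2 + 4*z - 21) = z*(z - 5)/(z^2 + 4*z - 21)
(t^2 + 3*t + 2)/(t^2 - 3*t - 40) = (t^2 + 3*t + 2)/(t^2 - 3*t - 40)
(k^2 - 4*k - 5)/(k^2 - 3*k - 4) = (k - 5)/(k - 4)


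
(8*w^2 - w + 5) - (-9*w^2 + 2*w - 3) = 17*w^2 - 3*w + 8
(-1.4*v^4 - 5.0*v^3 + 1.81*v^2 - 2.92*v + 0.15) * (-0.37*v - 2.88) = 0.518*v^5 + 5.882*v^4 + 13.7303*v^3 - 4.1324*v^2 + 8.3541*v - 0.432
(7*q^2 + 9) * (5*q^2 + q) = 35*q^4 + 7*q^3 + 45*q^2 + 9*q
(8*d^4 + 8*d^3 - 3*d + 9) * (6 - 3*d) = -24*d^5 + 24*d^4 + 48*d^3 + 9*d^2 - 45*d + 54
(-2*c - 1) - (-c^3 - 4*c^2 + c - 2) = c^3 + 4*c^2 - 3*c + 1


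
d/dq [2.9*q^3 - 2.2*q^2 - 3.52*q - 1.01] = 8.7*q^2 - 4.4*q - 3.52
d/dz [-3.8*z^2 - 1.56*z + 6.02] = -7.6*z - 1.56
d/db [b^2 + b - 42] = 2*b + 1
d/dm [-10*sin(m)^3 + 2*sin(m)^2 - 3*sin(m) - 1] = (-30*sin(m)^2 + 4*sin(m) - 3)*cos(m)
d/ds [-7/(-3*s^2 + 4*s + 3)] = 14*(2 - 3*s)/(-3*s^2 + 4*s + 3)^2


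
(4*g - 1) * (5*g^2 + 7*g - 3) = 20*g^3 + 23*g^2 - 19*g + 3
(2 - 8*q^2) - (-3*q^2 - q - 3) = -5*q^2 + q + 5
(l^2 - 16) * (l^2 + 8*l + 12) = l^4 + 8*l^3 - 4*l^2 - 128*l - 192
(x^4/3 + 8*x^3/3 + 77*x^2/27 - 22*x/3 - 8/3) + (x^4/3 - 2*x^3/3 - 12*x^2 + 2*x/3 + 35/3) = 2*x^4/3 + 2*x^3 - 247*x^2/27 - 20*x/3 + 9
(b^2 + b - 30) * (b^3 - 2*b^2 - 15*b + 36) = b^5 - b^4 - 47*b^3 + 81*b^2 + 486*b - 1080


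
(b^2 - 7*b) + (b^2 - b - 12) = 2*b^2 - 8*b - 12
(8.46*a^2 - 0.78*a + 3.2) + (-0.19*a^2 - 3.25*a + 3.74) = 8.27*a^2 - 4.03*a + 6.94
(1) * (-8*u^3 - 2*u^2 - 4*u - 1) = -8*u^3 - 2*u^2 - 4*u - 1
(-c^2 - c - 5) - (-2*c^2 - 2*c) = c^2 + c - 5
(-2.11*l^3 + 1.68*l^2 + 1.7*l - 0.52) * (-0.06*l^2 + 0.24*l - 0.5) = 0.1266*l^5 - 0.6072*l^4 + 1.3562*l^3 - 0.4008*l^2 - 0.9748*l + 0.26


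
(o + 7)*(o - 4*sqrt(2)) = o^2 - 4*sqrt(2)*o + 7*o - 28*sqrt(2)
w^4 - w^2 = w^2*(w - 1)*(w + 1)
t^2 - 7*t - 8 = (t - 8)*(t + 1)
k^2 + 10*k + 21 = (k + 3)*(k + 7)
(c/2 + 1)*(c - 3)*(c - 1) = c^3/2 - c^2 - 5*c/2 + 3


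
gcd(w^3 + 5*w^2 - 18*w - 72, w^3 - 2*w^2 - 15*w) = w + 3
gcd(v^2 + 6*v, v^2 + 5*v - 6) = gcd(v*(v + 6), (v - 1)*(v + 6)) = v + 6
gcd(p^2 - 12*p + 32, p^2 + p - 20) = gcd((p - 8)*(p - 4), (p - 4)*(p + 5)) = p - 4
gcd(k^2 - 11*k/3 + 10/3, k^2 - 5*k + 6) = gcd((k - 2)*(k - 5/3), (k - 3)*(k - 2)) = k - 2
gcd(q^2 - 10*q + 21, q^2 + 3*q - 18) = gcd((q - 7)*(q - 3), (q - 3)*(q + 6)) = q - 3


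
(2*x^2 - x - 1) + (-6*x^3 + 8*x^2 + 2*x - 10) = -6*x^3 + 10*x^2 + x - 11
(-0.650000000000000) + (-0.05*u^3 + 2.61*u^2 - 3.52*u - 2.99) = -0.05*u^3 + 2.61*u^2 - 3.52*u - 3.64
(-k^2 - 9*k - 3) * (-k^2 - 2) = k^4 + 9*k^3 + 5*k^2 + 18*k + 6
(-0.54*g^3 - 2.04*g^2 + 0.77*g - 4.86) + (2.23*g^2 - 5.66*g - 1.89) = -0.54*g^3 + 0.19*g^2 - 4.89*g - 6.75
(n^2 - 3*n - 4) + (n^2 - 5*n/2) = 2*n^2 - 11*n/2 - 4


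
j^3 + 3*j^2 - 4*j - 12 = (j - 2)*(j + 2)*(j + 3)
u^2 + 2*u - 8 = (u - 2)*(u + 4)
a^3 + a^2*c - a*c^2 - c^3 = (a - c)*(a + c)^2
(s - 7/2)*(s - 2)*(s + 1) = s^3 - 9*s^2/2 + 3*s/2 + 7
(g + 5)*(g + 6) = g^2 + 11*g + 30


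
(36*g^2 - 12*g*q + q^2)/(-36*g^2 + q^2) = (-6*g + q)/(6*g + q)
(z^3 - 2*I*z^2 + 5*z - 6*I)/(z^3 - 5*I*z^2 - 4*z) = (z^2 - I*z + 6)/(z*(z - 4*I))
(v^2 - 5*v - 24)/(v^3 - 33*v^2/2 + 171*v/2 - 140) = 2*(v + 3)/(2*v^2 - 17*v + 35)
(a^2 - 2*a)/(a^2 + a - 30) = a*(a - 2)/(a^2 + a - 30)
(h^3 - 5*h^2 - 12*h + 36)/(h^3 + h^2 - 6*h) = (h - 6)/h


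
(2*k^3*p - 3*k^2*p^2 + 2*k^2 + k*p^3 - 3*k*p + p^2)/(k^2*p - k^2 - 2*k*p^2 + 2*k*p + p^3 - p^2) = (-2*k^2*p + k*p^2 - 2*k + p)/(-k*p + k + p^2 - p)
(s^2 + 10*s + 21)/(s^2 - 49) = (s + 3)/(s - 7)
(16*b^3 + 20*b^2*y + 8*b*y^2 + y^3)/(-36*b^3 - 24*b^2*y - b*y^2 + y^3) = (8*b^2 + 6*b*y + y^2)/(-18*b^2 - 3*b*y + y^2)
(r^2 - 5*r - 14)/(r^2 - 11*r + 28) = (r + 2)/(r - 4)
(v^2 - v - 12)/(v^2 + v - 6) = (v - 4)/(v - 2)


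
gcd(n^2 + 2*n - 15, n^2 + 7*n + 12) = 1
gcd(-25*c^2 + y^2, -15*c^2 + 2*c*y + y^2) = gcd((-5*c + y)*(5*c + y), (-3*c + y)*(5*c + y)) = 5*c + y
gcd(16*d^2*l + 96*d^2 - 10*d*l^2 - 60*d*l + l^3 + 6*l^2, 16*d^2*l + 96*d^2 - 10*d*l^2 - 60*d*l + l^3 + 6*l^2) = 16*d^2*l + 96*d^2 - 10*d*l^2 - 60*d*l + l^3 + 6*l^2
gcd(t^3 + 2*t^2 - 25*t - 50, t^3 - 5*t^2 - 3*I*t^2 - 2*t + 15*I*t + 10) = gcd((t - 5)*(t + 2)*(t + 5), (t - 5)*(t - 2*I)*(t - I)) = t - 5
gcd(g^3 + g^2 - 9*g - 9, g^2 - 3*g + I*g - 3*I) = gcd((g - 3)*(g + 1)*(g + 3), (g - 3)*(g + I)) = g - 3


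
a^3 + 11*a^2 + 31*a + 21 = (a + 1)*(a + 3)*(a + 7)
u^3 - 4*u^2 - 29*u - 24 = (u - 8)*(u + 1)*(u + 3)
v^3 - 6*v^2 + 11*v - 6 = (v - 3)*(v - 2)*(v - 1)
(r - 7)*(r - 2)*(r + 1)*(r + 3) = r^4 - 5*r^3 - 19*r^2 + 29*r + 42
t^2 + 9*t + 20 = (t + 4)*(t + 5)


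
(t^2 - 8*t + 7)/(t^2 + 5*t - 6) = (t - 7)/(t + 6)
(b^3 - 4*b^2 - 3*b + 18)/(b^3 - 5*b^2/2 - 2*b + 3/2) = 2*(b^2 - b - 6)/(2*b^2 + b - 1)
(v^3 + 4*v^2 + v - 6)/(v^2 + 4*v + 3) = (v^2 + v - 2)/(v + 1)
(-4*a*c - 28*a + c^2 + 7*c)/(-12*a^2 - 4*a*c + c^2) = (4*a*c + 28*a - c^2 - 7*c)/(12*a^2 + 4*a*c - c^2)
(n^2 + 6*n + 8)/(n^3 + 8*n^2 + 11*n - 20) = (n + 2)/(n^2 + 4*n - 5)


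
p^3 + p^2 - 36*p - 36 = (p - 6)*(p + 1)*(p + 6)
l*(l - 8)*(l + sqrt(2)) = l^3 - 8*l^2 + sqrt(2)*l^2 - 8*sqrt(2)*l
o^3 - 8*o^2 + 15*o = o*(o - 5)*(o - 3)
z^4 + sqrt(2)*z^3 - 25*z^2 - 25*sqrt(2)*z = z*(z - 5)*(z + 5)*(z + sqrt(2))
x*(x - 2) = x^2 - 2*x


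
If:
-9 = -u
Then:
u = 9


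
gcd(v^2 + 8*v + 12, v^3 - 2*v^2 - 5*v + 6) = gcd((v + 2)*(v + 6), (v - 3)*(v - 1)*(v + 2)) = v + 2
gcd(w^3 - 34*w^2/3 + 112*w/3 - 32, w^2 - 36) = w - 6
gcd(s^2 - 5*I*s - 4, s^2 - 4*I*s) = s - 4*I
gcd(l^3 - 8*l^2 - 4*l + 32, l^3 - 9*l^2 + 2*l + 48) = l^2 - 6*l - 16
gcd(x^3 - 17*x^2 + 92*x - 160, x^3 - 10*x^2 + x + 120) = x^2 - 13*x + 40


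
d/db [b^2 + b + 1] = 2*b + 1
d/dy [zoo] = 0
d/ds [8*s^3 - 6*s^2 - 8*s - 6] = 24*s^2 - 12*s - 8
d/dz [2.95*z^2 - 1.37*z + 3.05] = 5.9*z - 1.37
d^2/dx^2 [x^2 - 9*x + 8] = 2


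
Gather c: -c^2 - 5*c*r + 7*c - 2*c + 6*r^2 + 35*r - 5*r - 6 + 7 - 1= -c^2 + c*(5 - 5*r) + 6*r^2 + 30*r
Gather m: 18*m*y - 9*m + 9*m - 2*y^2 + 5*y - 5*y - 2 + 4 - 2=18*m*y - 2*y^2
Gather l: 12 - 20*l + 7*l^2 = 7*l^2 - 20*l + 12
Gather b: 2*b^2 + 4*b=2*b^2 + 4*b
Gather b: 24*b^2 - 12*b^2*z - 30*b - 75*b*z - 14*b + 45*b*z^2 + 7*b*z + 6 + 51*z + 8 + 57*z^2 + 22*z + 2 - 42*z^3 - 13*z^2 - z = b^2*(24 - 12*z) + b*(45*z^2 - 68*z - 44) - 42*z^3 + 44*z^2 + 72*z + 16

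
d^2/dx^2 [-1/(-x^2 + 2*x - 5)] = 2*(-x^2 + 2*x + 4*(x - 1)^2 - 5)/(x^2 - 2*x + 5)^3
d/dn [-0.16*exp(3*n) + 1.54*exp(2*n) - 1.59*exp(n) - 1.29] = (-0.48*exp(2*n) + 3.08*exp(n) - 1.59)*exp(n)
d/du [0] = 0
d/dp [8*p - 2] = 8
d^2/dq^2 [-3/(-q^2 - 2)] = 6*(3*q^2 - 2)/(q^2 + 2)^3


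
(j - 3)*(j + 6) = j^2 + 3*j - 18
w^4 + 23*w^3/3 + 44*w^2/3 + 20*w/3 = w*(w + 2/3)*(w + 2)*(w + 5)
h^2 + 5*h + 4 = (h + 1)*(h + 4)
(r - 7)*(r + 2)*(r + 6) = r^3 + r^2 - 44*r - 84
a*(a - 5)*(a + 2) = a^3 - 3*a^2 - 10*a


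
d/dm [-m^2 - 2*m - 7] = -2*m - 2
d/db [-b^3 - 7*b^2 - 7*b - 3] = -3*b^2 - 14*b - 7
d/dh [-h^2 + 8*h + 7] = 8 - 2*h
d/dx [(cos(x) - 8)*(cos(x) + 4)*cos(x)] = (-3*cos(x)^2 + 8*cos(x) + 32)*sin(x)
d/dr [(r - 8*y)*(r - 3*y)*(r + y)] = 3*r^2 - 20*r*y + 13*y^2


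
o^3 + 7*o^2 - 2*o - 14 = (o + 7)*(o - sqrt(2))*(o + sqrt(2))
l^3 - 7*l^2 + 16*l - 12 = (l - 3)*(l - 2)^2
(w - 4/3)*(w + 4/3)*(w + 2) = w^3 + 2*w^2 - 16*w/9 - 32/9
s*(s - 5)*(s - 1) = s^3 - 6*s^2 + 5*s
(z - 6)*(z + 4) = z^2 - 2*z - 24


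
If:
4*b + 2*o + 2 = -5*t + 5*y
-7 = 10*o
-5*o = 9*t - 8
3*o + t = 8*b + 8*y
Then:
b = -2701/3240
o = -7/10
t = 23/18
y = 296/405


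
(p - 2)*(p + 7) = p^2 + 5*p - 14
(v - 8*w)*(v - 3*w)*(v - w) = v^3 - 12*v^2*w + 35*v*w^2 - 24*w^3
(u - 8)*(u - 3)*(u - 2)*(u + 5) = u^4 - 8*u^3 - 19*u^2 + 182*u - 240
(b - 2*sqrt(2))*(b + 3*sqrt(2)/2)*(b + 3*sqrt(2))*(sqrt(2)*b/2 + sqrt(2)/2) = sqrt(2)*b^4/2 + sqrt(2)*b^3/2 + 5*b^3/2 - 9*sqrt(2)*b^2/2 + 5*b^2/2 - 18*b - 9*sqrt(2)*b/2 - 18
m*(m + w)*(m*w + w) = m^3*w + m^2*w^2 + m^2*w + m*w^2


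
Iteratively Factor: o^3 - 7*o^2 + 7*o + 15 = (o + 1)*(o^2 - 8*o + 15) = (o - 3)*(o + 1)*(o - 5)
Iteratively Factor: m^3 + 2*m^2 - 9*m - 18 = (m - 3)*(m^2 + 5*m + 6) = (m - 3)*(m + 2)*(m + 3)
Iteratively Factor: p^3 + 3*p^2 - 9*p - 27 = (p + 3)*(p^2 - 9) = (p + 3)^2*(p - 3)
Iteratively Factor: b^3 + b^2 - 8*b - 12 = (b + 2)*(b^2 - b - 6) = (b + 2)^2*(b - 3)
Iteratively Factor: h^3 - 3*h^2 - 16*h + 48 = (h - 4)*(h^2 + h - 12) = (h - 4)*(h - 3)*(h + 4)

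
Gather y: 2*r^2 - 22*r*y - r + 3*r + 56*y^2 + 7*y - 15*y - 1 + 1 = 2*r^2 + 2*r + 56*y^2 + y*(-22*r - 8)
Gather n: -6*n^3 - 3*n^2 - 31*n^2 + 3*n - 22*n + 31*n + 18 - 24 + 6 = -6*n^3 - 34*n^2 + 12*n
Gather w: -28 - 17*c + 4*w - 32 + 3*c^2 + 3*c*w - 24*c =3*c^2 - 41*c + w*(3*c + 4) - 60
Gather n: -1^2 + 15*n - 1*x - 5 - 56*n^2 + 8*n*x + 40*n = -56*n^2 + n*(8*x + 55) - x - 6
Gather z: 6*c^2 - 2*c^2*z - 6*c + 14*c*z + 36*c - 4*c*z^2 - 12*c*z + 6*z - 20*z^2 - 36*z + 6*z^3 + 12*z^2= 6*c^2 + 30*c + 6*z^3 + z^2*(-4*c - 8) + z*(-2*c^2 + 2*c - 30)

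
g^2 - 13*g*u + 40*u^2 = (g - 8*u)*(g - 5*u)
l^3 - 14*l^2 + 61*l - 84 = (l - 7)*(l - 4)*(l - 3)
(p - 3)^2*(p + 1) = p^3 - 5*p^2 + 3*p + 9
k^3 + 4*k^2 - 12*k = k*(k - 2)*(k + 6)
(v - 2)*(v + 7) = v^2 + 5*v - 14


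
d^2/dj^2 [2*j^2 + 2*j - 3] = 4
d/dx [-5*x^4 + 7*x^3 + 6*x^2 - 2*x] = -20*x^3 + 21*x^2 + 12*x - 2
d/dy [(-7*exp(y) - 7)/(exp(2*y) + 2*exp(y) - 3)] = 7*(2*(exp(y) + 1)^2 - exp(2*y) - 2*exp(y) + 3)*exp(y)/(exp(2*y) + 2*exp(y) - 3)^2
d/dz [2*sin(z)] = 2*cos(z)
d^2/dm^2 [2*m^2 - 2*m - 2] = 4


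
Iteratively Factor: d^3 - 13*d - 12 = (d - 4)*(d^2 + 4*d + 3) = (d - 4)*(d + 1)*(d + 3)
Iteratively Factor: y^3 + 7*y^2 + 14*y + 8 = (y + 2)*(y^2 + 5*y + 4) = (y + 1)*(y + 2)*(y + 4)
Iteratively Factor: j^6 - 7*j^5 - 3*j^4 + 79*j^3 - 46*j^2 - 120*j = (j - 4)*(j^5 - 3*j^4 - 15*j^3 + 19*j^2 + 30*j) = (j - 4)*(j + 1)*(j^4 - 4*j^3 - 11*j^2 + 30*j) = j*(j - 4)*(j + 1)*(j^3 - 4*j^2 - 11*j + 30) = j*(j - 4)*(j + 1)*(j + 3)*(j^2 - 7*j + 10) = j*(j - 4)*(j - 2)*(j + 1)*(j + 3)*(j - 5)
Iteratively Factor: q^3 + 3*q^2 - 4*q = (q + 4)*(q^2 - q) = (q - 1)*(q + 4)*(q)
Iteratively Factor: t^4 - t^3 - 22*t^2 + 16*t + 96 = (t - 3)*(t^3 + 2*t^2 - 16*t - 32) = (t - 3)*(t + 4)*(t^2 - 2*t - 8) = (t - 4)*(t - 3)*(t + 4)*(t + 2)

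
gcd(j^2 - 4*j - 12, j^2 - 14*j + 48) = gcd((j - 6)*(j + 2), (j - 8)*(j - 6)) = j - 6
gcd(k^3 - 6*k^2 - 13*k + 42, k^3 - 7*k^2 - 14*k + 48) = k^2 + k - 6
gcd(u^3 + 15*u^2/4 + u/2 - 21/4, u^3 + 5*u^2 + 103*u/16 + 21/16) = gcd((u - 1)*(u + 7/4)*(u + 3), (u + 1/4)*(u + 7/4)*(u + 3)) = u^2 + 19*u/4 + 21/4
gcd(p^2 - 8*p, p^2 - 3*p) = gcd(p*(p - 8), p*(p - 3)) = p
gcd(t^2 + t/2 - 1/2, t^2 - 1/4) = t - 1/2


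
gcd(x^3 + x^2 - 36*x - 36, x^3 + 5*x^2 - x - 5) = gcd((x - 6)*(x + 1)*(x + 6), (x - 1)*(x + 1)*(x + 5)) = x + 1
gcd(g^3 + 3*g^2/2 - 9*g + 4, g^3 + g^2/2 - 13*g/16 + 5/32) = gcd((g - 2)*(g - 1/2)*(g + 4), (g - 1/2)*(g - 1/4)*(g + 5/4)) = g - 1/2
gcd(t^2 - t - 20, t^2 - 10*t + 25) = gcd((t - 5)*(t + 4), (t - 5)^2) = t - 5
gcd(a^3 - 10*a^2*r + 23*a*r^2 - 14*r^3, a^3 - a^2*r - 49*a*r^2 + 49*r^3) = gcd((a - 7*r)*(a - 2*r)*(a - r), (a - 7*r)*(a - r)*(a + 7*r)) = a^2 - 8*a*r + 7*r^2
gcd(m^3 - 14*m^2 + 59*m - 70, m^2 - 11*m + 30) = m - 5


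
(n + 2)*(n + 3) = n^2 + 5*n + 6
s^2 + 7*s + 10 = (s + 2)*(s + 5)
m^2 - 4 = (m - 2)*(m + 2)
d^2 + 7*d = d*(d + 7)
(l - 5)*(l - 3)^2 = l^3 - 11*l^2 + 39*l - 45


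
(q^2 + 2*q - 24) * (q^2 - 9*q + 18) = q^4 - 7*q^3 - 24*q^2 + 252*q - 432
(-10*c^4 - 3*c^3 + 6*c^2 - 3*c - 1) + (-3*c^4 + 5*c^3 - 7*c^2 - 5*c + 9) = -13*c^4 + 2*c^3 - c^2 - 8*c + 8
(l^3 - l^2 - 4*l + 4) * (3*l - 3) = 3*l^4 - 6*l^3 - 9*l^2 + 24*l - 12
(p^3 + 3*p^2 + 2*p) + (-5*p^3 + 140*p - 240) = -4*p^3 + 3*p^2 + 142*p - 240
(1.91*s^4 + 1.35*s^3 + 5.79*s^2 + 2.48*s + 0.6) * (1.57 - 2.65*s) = -5.0615*s^5 - 0.5788*s^4 - 13.224*s^3 + 2.5183*s^2 + 2.3036*s + 0.942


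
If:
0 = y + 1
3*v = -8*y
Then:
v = 8/3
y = -1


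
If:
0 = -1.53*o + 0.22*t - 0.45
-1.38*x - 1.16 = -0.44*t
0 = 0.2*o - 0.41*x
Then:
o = 0.11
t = 2.80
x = 0.05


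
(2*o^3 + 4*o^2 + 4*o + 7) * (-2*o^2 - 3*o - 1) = -4*o^5 - 14*o^4 - 22*o^3 - 30*o^2 - 25*o - 7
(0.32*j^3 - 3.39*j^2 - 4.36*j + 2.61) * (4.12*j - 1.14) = 1.3184*j^4 - 14.3316*j^3 - 14.0986*j^2 + 15.7236*j - 2.9754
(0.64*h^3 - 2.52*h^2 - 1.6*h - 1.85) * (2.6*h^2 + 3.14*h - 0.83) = 1.664*h^5 - 4.5424*h^4 - 12.604*h^3 - 7.7424*h^2 - 4.481*h + 1.5355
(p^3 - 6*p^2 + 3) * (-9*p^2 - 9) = -9*p^5 + 54*p^4 - 9*p^3 + 27*p^2 - 27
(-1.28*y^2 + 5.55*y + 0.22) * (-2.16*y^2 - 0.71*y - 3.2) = 2.7648*y^4 - 11.0792*y^3 - 0.319699999999999*y^2 - 17.9162*y - 0.704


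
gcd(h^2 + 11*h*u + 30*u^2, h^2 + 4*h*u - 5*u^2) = h + 5*u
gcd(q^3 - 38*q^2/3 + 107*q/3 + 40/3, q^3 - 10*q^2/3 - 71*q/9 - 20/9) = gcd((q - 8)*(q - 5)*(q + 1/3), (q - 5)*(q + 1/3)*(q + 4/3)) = q^2 - 14*q/3 - 5/3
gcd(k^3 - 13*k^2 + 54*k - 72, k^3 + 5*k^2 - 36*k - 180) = k - 6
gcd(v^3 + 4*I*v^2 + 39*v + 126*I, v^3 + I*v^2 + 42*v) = v^2 + I*v + 42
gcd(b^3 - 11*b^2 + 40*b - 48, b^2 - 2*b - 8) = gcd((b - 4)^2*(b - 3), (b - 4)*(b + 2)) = b - 4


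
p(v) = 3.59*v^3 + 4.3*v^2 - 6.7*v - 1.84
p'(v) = 10.77*v^2 + 8.6*v - 6.7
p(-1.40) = 6.12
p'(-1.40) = 2.37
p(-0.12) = -0.98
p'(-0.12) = -7.58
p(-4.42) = -198.22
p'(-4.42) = 165.70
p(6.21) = 982.12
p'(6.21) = 462.04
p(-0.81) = 4.50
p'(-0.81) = -6.60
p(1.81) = 21.41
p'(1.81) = 44.15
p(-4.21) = -165.30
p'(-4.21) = 147.98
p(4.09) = 288.31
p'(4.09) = 208.64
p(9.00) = 2903.27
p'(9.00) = 943.07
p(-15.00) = -11050.09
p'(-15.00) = 2287.55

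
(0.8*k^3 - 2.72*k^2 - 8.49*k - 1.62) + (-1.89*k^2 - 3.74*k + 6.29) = 0.8*k^3 - 4.61*k^2 - 12.23*k + 4.67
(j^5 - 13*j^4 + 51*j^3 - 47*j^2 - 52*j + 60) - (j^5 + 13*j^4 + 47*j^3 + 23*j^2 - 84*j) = -26*j^4 + 4*j^3 - 70*j^2 + 32*j + 60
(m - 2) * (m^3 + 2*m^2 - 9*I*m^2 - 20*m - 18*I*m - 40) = m^4 - 9*I*m^3 - 24*m^2 + 36*I*m + 80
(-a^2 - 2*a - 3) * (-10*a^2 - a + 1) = 10*a^4 + 21*a^3 + 31*a^2 + a - 3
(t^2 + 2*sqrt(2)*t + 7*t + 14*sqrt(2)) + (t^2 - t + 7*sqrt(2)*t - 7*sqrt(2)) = 2*t^2 + 6*t + 9*sqrt(2)*t + 7*sqrt(2)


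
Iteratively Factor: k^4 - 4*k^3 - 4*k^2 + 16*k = (k)*(k^3 - 4*k^2 - 4*k + 16) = k*(k + 2)*(k^2 - 6*k + 8) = k*(k - 2)*(k + 2)*(k - 4)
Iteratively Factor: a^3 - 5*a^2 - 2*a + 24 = (a - 3)*(a^2 - 2*a - 8) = (a - 4)*(a - 3)*(a + 2)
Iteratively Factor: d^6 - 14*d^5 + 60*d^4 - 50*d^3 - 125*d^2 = (d - 5)*(d^5 - 9*d^4 + 15*d^3 + 25*d^2) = (d - 5)^2*(d^4 - 4*d^3 - 5*d^2) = (d - 5)^2*(d + 1)*(d^3 - 5*d^2) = d*(d - 5)^2*(d + 1)*(d^2 - 5*d) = d*(d - 5)^3*(d + 1)*(d)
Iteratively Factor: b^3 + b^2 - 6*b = (b + 3)*(b^2 - 2*b) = (b - 2)*(b + 3)*(b)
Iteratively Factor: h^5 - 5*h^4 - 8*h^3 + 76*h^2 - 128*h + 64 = (h - 1)*(h^4 - 4*h^3 - 12*h^2 + 64*h - 64) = (h - 4)*(h - 1)*(h^3 - 12*h + 16) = (h - 4)*(h - 2)*(h - 1)*(h^2 + 2*h - 8) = (h - 4)*(h - 2)^2*(h - 1)*(h + 4)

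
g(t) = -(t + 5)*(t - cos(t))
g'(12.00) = -19.03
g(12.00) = -189.65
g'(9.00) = -29.68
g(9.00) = -138.76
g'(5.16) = -5.73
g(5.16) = -48.03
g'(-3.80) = 1.07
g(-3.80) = 3.61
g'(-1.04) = 1.00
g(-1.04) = 6.12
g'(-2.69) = 0.49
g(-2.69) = 4.14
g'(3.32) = -11.15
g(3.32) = -35.81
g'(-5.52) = 7.12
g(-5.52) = -3.25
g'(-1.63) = 1.56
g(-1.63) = 5.29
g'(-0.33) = -1.88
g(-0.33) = 5.96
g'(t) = -t - (t + 5)*(sin(t) + 1) + cos(t)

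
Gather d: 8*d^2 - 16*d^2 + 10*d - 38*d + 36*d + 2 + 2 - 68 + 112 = -8*d^2 + 8*d + 48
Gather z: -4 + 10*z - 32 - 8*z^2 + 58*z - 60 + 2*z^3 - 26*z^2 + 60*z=2*z^3 - 34*z^2 + 128*z - 96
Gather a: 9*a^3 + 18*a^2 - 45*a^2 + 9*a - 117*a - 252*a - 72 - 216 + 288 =9*a^3 - 27*a^2 - 360*a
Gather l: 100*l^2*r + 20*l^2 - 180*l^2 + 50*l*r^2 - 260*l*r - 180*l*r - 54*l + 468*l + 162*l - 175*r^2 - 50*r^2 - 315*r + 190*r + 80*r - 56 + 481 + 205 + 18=l^2*(100*r - 160) + l*(50*r^2 - 440*r + 576) - 225*r^2 - 45*r + 648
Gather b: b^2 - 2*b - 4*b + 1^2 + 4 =b^2 - 6*b + 5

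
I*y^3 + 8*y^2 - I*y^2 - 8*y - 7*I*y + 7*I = (y - 7*I)*(y - I)*(I*y - I)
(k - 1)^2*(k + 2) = k^3 - 3*k + 2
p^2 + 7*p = p*(p + 7)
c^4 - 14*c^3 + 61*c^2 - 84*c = c*(c - 7)*(c - 4)*(c - 3)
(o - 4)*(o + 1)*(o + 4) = o^3 + o^2 - 16*o - 16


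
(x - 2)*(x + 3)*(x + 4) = x^3 + 5*x^2 - 2*x - 24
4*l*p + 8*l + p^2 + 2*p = (4*l + p)*(p + 2)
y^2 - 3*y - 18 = (y - 6)*(y + 3)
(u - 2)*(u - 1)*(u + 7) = u^3 + 4*u^2 - 19*u + 14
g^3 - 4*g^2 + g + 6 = (g - 3)*(g - 2)*(g + 1)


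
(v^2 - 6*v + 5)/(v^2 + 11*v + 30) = (v^2 - 6*v + 5)/(v^2 + 11*v + 30)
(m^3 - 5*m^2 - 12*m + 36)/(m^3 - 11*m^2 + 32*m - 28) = (m^2 - 3*m - 18)/(m^2 - 9*m + 14)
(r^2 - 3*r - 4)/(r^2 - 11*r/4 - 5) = 4*(r + 1)/(4*r + 5)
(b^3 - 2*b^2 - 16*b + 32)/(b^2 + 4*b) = b - 6 + 8/b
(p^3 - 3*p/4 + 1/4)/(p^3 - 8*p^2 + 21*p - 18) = (4*p^3 - 3*p + 1)/(4*(p^3 - 8*p^2 + 21*p - 18))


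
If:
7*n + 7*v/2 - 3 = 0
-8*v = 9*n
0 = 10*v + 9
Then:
No Solution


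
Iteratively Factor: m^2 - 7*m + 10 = (m - 2)*(m - 5)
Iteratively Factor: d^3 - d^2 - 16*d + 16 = (d + 4)*(d^2 - 5*d + 4) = (d - 4)*(d + 4)*(d - 1)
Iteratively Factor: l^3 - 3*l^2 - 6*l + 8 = (l + 2)*(l^2 - 5*l + 4) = (l - 4)*(l + 2)*(l - 1)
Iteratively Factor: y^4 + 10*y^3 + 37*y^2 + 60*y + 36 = (y + 3)*(y^3 + 7*y^2 + 16*y + 12) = (y + 2)*(y + 3)*(y^2 + 5*y + 6) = (y + 2)^2*(y + 3)*(y + 3)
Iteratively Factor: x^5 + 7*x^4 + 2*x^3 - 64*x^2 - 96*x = (x + 2)*(x^4 + 5*x^3 - 8*x^2 - 48*x) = (x + 2)*(x + 4)*(x^3 + x^2 - 12*x) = (x + 2)*(x + 4)^2*(x^2 - 3*x) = x*(x + 2)*(x + 4)^2*(x - 3)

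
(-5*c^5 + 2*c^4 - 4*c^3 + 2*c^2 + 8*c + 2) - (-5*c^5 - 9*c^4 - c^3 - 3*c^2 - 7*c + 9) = 11*c^4 - 3*c^3 + 5*c^2 + 15*c - 7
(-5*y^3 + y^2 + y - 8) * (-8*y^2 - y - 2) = 40*y^5 - 3*y^4 + y^3 + 61*y^2 + 6*y + 16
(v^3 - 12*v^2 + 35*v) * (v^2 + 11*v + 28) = v^5 - v^4 - 69*v^3 + 49*v^2 + 980*v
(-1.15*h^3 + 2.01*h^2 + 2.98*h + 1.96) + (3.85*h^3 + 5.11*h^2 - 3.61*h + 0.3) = 2.7*h^3 + 7.12*h^2 - 0.63*h + 2.26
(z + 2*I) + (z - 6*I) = 2*z - 4*I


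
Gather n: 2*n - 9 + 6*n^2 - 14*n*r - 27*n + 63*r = 6*n^2 + n*(-14*r - 25) + 63*r - 9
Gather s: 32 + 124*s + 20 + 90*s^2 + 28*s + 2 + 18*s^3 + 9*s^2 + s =18*s^3 + 99*s^2 + 153*s + 54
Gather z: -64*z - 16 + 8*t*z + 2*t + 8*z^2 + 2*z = 2*t + 8*z^2 + z*(8*t - 62) - 16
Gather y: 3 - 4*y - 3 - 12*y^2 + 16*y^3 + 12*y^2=16*y^3 - 4*y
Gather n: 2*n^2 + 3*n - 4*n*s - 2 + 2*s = 2*n^2 + n*(3 - 4*s) + 2*s - 2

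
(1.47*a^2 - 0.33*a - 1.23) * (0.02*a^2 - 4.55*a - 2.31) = 0.0294*a^4 - 6.6951*a^3 - 1.9188*a^2 + 6.3588*a + 2.8413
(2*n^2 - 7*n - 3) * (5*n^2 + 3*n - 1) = 10*n^4 - 29*n^3 - 38*n^2 - 2*n + 3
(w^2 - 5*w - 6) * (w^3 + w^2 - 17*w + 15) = w^5 - 4*w^4 - 28*w^3 + 94*w^2 + 27*w - 90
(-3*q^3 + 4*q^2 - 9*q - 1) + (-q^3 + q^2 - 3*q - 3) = -4*q^3 + 5*q^2 - 12*q - 4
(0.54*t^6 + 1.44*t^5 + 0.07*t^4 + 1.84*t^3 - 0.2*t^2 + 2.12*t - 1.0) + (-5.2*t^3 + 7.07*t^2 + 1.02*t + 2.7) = 0.54*t^6 + 1.44*t^5 + 0.07*t^4 - 3.36*t^3 + 6.87*t^2 + 3.14*t + 1.7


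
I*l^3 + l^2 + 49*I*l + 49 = (l - 7*I)*(l + 7*I)*(I*l + 1)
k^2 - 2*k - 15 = (k - 5)*(k + 3)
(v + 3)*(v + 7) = v^2 + 10*v + 21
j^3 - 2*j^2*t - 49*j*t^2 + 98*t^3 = (j - 7*t)*(j - 2*t)*(j + 7*t)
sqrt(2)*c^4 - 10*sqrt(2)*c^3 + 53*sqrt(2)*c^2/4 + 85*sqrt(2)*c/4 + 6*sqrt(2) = (c - 8)*(c - 3)*(c + 1/2)*(sqrt(2)*c + sqrt(2)/2)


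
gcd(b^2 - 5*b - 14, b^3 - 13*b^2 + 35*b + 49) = b - 7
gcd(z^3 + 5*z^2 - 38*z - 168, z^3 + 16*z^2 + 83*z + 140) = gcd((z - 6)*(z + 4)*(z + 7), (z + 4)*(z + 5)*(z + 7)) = z^2 + 11*z + 28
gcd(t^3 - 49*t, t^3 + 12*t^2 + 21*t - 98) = t + 7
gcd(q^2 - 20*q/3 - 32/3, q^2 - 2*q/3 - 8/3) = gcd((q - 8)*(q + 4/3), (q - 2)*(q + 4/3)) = q + 4/3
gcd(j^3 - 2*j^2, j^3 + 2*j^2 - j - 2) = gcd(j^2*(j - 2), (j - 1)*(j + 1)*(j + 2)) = 1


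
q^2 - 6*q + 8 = (q - 4)*(q - 2)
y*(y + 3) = y^2 + 3*y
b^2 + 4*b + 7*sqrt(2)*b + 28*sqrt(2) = (b + 4)*(b + 7*sqrt(2))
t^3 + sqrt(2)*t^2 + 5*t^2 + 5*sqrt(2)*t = t*(t + 5)*(t + sqrt(2))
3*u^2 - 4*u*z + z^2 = (-3*u + z)*(-u + z)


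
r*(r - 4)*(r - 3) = r^3 - 7*r^2 + 12*r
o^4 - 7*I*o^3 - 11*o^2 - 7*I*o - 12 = (o - 4*I)*(o - 3*I)*(o - I)*(o + I)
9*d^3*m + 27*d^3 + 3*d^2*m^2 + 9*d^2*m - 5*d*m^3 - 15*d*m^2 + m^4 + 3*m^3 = (-3*d + m)^2*(d + m)*(m + 3)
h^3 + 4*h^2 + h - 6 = (h - 1)*(h + 2)*(h + 3)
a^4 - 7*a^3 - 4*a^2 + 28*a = a*(a - 7)*(a - 2)*(a + 2)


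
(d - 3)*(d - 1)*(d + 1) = d^3 - 3*d^2 - d + 3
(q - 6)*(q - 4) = q^2 - 10*q + 24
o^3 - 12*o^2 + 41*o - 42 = (o - 7)*(o - 3)*(o - 2)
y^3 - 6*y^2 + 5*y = y*(y - 5)*(y - 1)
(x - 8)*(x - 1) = x^2 - 9*x + 8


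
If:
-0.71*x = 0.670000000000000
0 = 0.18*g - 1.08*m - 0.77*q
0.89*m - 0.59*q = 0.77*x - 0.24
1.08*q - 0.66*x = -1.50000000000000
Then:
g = -22.74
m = -2.39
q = -1.97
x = -0.94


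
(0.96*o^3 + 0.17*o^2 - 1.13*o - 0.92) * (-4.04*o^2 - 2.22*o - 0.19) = -3.8784*o^5 - 2.818*o^4 + 4.0054*o^3 + 6.1931*o^2 + 2.2571*o + 0.1748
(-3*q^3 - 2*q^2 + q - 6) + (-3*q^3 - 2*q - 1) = -6*q^3 - 2*q^2 - q - 7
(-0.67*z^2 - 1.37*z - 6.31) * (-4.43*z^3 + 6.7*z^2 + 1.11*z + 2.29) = 2.9681*z^5 + 1.5801*z^4 + 18.0306*z^3 - 45.332*z^2 - 10.1414*z - 14.4499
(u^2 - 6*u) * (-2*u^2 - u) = -2*u^4 + 11*u^3 + 6*u^2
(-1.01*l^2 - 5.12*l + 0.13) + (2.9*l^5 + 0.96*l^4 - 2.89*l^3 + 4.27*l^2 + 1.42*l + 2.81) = 2.9*l^5 + 0.96*l^4 - 2.89*l^3 + 3.26*l^2 - 3.7*l + 2.94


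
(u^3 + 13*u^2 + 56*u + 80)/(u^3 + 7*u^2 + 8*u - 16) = (u + 5)/(u - 1)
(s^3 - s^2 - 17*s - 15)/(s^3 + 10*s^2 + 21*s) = (s^2 - 4*s - 5)/(s*(s + 7))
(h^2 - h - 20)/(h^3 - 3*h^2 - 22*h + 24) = (h - 5)/(h^2 - 7*h + 6)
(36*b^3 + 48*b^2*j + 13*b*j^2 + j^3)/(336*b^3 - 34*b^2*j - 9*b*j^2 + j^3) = (6*b^2 + 7*b*j + j^2)/(56*b^2 - 15*b*j + j^2)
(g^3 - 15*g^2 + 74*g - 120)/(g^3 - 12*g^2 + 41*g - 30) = (g - 4)/(g - 1)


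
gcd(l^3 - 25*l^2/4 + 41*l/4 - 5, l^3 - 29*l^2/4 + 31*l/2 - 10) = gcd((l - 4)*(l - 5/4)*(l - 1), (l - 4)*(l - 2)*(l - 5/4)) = l^2 - 21*l/4 + 5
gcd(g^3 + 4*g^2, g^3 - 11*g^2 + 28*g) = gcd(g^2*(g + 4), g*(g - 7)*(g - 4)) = g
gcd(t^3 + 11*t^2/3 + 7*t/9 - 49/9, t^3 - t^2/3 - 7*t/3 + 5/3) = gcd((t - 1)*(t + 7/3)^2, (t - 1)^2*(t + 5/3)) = t - 1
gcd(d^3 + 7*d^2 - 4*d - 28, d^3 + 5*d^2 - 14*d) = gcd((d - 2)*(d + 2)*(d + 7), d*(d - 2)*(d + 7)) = d^2 + 5*d - 14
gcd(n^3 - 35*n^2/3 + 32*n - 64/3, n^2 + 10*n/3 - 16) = n - 8/3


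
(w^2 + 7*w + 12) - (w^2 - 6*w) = 13*w + 12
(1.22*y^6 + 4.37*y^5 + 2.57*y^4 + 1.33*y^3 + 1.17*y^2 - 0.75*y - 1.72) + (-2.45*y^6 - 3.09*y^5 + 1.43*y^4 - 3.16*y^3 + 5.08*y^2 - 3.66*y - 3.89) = -1.23*y^6 + 1.28*y^5 + 4.0*y^4 - 1.83*y^3 + 6.25*y^2 - 4.41*y - 5.61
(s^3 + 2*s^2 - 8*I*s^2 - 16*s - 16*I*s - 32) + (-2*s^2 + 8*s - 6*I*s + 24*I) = s^3 - 8*I*s^2 - 8*s - 22*I*s - 32 + 24*I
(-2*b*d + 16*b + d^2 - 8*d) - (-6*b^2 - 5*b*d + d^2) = 6*b^2 + 3*b*d + 16*b - 8*d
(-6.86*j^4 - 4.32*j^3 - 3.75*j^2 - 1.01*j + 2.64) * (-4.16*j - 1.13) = 28.5376*j^5 + 25.723*j^4 + 20.4816*j^3 + 8.4391*j^2 - 9.8411*j - 2.9832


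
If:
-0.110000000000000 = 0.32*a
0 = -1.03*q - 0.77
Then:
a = -0.34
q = -0.75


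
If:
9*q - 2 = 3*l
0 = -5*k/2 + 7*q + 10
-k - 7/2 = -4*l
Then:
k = 979/138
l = 731/276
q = 305/276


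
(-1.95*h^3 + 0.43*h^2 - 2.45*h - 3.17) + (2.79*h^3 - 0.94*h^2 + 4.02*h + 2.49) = 0.84*h^3 - 0.51*h^2 + 1.57*h - 0.68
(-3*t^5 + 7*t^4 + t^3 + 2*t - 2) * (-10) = 30*t^5 - 70*t^4 - 10*t^3 - 20*t + 20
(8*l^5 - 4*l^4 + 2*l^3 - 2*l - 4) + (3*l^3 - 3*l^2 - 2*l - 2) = 8*l^5 - 4*l^4 + 5*l^3 - 3*l^2 - 4*l - 6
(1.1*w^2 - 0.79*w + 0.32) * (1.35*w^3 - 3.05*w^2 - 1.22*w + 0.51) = 1.485*w^5 - 4.4215*w^4 + 1.4995*w^3 + 0.5488*w^2 - 0.7933*w + 0.1632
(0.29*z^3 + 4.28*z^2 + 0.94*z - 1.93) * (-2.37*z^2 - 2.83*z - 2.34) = -0.6873*z^5 - 10.9643*z^4 - 15.0188*z^3 - 8.1013*z^2 + 3.2623*z + 4.5162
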